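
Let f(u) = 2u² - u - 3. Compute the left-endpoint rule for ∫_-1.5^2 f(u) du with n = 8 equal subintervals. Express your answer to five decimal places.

Δu = (2 − (-1.5))/8 = 0.4375.
Left endpoints: -1.5, -1.0625, -0.625, -0.1875, 0.25, 0.6875, 1.125, 1.5625.
f(-1.5) = 3, f(-1.0625) = 0.3203125, f(-0.625) = -1.59375, f(-0.1875) = -2.7421875, f(0.25) = -3.125, f(0.6875) = -2.7421875, f(1.125) = -1.59375, f(1.5625) = 0.3203125.
Sum = Δu · [f(-1.5) + f(-1.0625) + f(-0.625) + ...].
Sum ≈ -3.56836.

-3.56836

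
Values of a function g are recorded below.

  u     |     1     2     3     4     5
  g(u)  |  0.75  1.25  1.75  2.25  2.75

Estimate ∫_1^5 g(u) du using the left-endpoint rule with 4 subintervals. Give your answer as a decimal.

Δu = 1.
Sum = 1·[0.75 + 1.25 + 1.75 + 2.25] = 6.

6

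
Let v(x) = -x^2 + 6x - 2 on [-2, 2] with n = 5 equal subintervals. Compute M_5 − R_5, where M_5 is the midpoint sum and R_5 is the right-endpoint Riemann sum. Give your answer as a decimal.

M_5 = -13.12.
R_5 = -4.16.
M_5 − R_5 = -8.96.

-8.96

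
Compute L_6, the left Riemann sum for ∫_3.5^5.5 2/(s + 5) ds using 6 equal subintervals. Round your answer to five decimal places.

Δs = (5.5 − 3.5)/6 = 1/3.
Left endpoints: 3.5, 23/6, 25/6, 4.5, 29/6, 31/6.
f(3.5) = 4/17, f(23/6) = 12/53, f(25/6) = 12/55, f(4.5) = 4/19, f(29/6) = 12/59, f(31/6) = 12/61.
Sum = Δs · [f(3.5) + f(23/6) + f(25/6) + ...].
Sum ≈ 0.43018.

0.43018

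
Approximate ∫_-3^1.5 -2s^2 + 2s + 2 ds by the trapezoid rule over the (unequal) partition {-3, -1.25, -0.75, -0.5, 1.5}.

-22.5

Subinterval widths: 1.75, 0.5, 0.25, 2.
f(-3) = -22, f(-1.25) = -3.625, f(-0.75) = -0.625, f(-0.5) = 0.5, f(1.5) = 0.5.
On each subinterval the trapezoid contributes (Δs_i/2)·[f(s_{i-1}) + f(s_i)].
Sum = -22.5.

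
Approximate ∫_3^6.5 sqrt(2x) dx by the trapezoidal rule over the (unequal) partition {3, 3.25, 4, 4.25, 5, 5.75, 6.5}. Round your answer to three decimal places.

10.720

Subinterval widths: 0.25, 0.75, 0.25, 0.75, 0.75, 0.75.
f(3) ≈ 2.449, f(3.25) ≈ 2.550, f(4) ≈ 2.828, f(4.25) ≈ 2.915, f(5) ≈ 3.162, f(5.75) ≈ 3.391, f(6.5) ≈ 3.606.
On each subinterval the trapezoid contributes (Δx_i/2)·[f(x_{i-1}) + f(x_i)].
Sum ≈ 10.720.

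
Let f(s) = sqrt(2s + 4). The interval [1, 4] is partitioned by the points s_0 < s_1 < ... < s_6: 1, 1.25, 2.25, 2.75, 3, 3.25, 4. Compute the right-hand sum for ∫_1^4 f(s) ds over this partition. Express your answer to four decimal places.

Subinterval widths: 0.25, 1, 0.5, 0.25, 0.25, 0.75.
Right endpoints: 1.25, 2.25, 2.75, 3, 3.25, 4.
f(1.25) ≈ 2.5495, f(2.25) ≈ 2.9155, f(2.75) ≈ 3.0822, f(3) ≈ 3.1623, f(3.25) ≈ 3.2404, f(4) ≈ 3.4641.
Sum = Σ Δs_i · f(s_i).
Sum ≈ 9.2927.

9.2927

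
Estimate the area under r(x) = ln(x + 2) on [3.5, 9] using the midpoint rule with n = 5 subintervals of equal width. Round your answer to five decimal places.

Δx = (9 − 3.5)/5 = 1.1.
Midpoints: 4.05, 5.15, 6.25, 7.35, 8.45.
r(4.05) ≈ 1.80006, r(5.15) ≈ 1.96711, r(6.25) ≈ 2.11021, r(7.35) ≈ 2.23538, r(8.45) ≈ 2.34660.
Sum = Δx · [r(4.05) + r(5.15) + r(6.25) + r(7.35) + r(8.45)].
Sum ≈ 11.50530.

11.50530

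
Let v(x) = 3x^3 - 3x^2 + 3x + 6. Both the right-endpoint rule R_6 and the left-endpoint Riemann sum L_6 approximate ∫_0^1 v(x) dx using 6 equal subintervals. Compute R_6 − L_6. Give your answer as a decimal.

R_6 ≈ 7.506944.
L_6 ≈ 7.006944.
R_6 − L_6 = 0.5.

0.5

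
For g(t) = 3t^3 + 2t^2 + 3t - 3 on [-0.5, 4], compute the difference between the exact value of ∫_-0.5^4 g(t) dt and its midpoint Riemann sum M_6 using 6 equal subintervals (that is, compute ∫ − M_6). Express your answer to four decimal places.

Exact integral: ∫_-0.5^4 g(t) dt = 244.828125.
M_6 ≈ 241.083984.
Error ≈ 244.828125 − 241.083984 ≈ 3.7441.

3.7441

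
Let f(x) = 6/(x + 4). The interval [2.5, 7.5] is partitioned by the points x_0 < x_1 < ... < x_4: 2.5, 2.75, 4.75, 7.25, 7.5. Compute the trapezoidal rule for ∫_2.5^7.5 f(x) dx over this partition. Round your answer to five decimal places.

Subinterval widths: 0.25, 2, 2.5, 0.25.
f(2.5) = 12/13, f(2.75) = 8/9, f(4.75) = 24/35, f(7.25) = 8/15, f(7.5) = 12/23.
On each subinterval the trapezoid contributes (Δx_i/2)·[f(x_{i-1}) + f(x_i)].
Sum ≈ 3.45679.

3.45679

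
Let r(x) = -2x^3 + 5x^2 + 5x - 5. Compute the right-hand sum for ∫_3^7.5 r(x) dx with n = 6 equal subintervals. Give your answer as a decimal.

-998.0859375

Δx = (7.5 − 3)/6 = 0.75.
Right endpoints: 3.75, 4.5, 5.25, 6, 6.75, 7.5.
r(3.75) = -21.40625, r(4.5) = -63.5, r(5.25) = -130.34375, r(6) = -227, r(6.75) = -358.53125, r(7.5) = -530.
Sum = Δx · [r(3.75) + r(4.5) + r(5.25) + ...].
Sum = -998.0859375.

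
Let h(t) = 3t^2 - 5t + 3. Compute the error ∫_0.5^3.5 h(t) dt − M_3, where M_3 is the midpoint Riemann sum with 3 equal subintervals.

0.75

Exact integral: ∫_0.5^3.5 h(t) dt = 21.75.
M_3 = 21.
Error = 21.75 − 21 = 0.75.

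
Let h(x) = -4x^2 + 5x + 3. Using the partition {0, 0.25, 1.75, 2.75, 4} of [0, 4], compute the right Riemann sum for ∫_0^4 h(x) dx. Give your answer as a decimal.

-64.5

Subinterval widths: 0.25, 1.5, 1, 1.25.
Right endpoints: 0.25, 1.75, 2.75, 4.
h(0.25) = 4, h(1.75) = -0.5, h(2.75) = -13.5, h(4) = -41.
Sum = Σ Δx_i · h(x_i).
Sum = -64.5.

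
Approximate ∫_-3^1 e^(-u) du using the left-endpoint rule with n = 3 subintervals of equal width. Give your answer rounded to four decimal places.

35.7009

Δu = (1 − (-3))/3 = 4/3.
Left endpoints: -3, -5/3, -1/3.
f(-3) ≈ 20.0855, f(-5/3) ≈ 5.2945, f(-1/3) ≈ 1.3956.
Sum = Δu · [f(-3) + f(-5/3) + f(-1/3)].
Sum ≈ 35.7009.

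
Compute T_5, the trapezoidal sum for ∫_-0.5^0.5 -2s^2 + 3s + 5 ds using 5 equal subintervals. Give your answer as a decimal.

4.82

Δs = (0.5 − (-0.5))/5 = 0.2.
f(-0.5) = 3, f(-0.3) = 3.92, f(-0.1) = 4.68, f(0.1) = 5.28, f(0.3) = 5.72, f(0.5) = 6.
T_5 = (Δs/2)·[f(s_0) + 2f(s_1) + ... + 2f(s_{4}) + f(s_5)].
Sum = 4.82.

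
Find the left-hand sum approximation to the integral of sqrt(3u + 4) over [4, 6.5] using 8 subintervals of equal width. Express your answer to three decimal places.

Δu = (6.5 − 4)/8 = 0.3125.
Left endpoints: 4, 4.3125, 4.625, 4.9375, 5.25, 5.5625, 5.875, 6.1875.
f(4) ≈ 4.000, f(4.3125) ≈ 4.116, f(4.625) ≈ 4.228, f(4.9375) ≈ 4.337, f(5.25) ≈ 4.444, f(5.5625) ≈ 4.548, f(5.875) ≈ 4.650, f(6.1875) ≈ 4.750.
Sum = Δu · [f(4) + f(4.3125) + f(4.625) + ...].
Sum ≈ 10.960.

10.960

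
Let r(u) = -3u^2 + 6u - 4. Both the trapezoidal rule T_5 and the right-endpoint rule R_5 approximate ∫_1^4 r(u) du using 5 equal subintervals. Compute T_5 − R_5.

T_5 = -30.54.
R_5 = -38.64.
T_5 − R_5 = 8.1.

8.1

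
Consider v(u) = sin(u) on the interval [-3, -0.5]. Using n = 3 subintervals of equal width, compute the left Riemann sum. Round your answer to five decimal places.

Δu = (-0.5 − (-3))/3 = 5/6.
Left endpoints: -3, -13/6, -4/3.
v(-3) ≈ -0.14112, v(-13/6) ≈ -0.82766, v(-4/3) ≈ -0.97194.
Sum = Δu · [v(-3) + v(-13/6) + v(-4/3)].
Sum ≈ -1.61727.

-1.61727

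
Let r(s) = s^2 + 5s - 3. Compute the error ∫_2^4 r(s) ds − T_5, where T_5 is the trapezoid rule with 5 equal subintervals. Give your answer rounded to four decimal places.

Exact integral: ∫_2^4 r(s) ds ≈ 42.666667.
T_5 = 42.72.
Error ≈ 42.666667 − 42.72 ≈ -0.0533.

-0.0533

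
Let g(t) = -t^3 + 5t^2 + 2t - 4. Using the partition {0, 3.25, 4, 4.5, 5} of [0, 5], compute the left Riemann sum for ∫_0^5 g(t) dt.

20.30078125

Subinterval widths: 3.25, 0.75, 0.5, 0.5.
Left endpoints: 0, 3.25, 4, 4.5.
g(0) = -4, g(3.25) = 20.984375, g(4) = 20, g(4.5) = 15.125.
Sum = Σ Δt_i · g(t_i).
Sum = 20.30078125.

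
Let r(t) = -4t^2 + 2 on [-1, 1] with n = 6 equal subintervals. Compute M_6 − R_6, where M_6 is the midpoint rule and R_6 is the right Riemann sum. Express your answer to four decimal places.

M_6 ≈ 1.407407.
R_6 ≈ 1.185185.
M_6 − R_6 ≈ 0.2222.

0.2222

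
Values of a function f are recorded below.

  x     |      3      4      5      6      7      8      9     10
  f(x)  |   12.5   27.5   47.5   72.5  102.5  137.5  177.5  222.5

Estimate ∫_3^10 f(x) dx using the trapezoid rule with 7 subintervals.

Δx = 1.
T_7 = (1/2)·[12.5 + 2·27.5 + 2·47.5 + 2·72.5 + 2·102.5 + 2·137.5 + 2·177.5 + 222.5] = 682.5.

682.5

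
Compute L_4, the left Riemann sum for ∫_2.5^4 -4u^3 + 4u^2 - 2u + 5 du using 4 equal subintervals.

-126.38671875

Δu = (4 − 2.5)/4 = 0.375.
Left endpoints: 2.5, 2.875, 3.25, 3.625.
f(2.5) = -37.5, f(2.875) = -62.7421875, f(3.25) = -96.5625, f(3.625) = -140.2265625.
Sum = Δu · [f(2.5) + f(2.875) + f(3.25) + f(3.625)].
Sum = -126.38671875.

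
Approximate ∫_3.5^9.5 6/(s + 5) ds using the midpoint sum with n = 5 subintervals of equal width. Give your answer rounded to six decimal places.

Δs = (9.5 − 3.5)/5 = 1.2.
Midpoints: 4.1, 5.3, 6.5, 7.7, 8.9.
f(4.1) = 60/91, f(5.3) = 60/103, f(6.5) = 12/23, f(7.7) = 60/127, f(8.9) = 60/139.
Sum = Δs · [f(4.1) + f(5.3) + f(6.5) + f(7.7) + f(8.9)].
Sum ≈ 3.201240.

3.201240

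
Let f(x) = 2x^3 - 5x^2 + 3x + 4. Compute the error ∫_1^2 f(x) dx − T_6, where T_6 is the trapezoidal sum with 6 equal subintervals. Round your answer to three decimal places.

Exact integral: ∫_1^2 f(x) dx ≈ 4.33333.
T_6 ≈ 4.35185.
Error ≈ 4.33333 − 4.35185 ≈ -0.019.

-0.019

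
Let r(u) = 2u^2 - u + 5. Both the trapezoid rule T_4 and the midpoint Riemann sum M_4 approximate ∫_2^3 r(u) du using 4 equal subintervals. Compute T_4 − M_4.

T_4 = 15.1875.
M_4 = 15.15625.
T_4 − M_4 = 0.03125.

0.03125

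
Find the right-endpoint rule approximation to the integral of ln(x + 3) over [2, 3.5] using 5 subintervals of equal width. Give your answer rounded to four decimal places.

Δx = (3.5 − 2)/5 = 0.3.
Right endpoints: 2.3, 2.6, 2.9, 3.2, 3.5.
f(2.3) ≈ 1.6677, f(2.6) ≈ 1.7228, f(2.9) ≈ 1.7750, f(3.2) ≈ 1.8245, f(3.5) ≈ 1.8718.
Sum = Δx · [f(2.3) + f(2.6) + f(2.9) + f(3.2) + f(3.5)].
Sum ≈ 2.6585.

2.6585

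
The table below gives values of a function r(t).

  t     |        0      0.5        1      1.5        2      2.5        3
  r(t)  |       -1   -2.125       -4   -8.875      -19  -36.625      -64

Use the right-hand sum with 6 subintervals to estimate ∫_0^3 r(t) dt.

Δt = 0.5.
Sum = 0.5·[(-2.125) + (-4) + (-8.875) + (-19) + (-36.625) + (-64)] = -67.3125.

-67.3125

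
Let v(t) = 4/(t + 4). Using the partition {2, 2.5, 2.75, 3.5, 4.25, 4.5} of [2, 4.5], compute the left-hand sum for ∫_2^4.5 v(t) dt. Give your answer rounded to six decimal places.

1.452836

Subinterval widths: 0.5, 0.25, 0.75, 0.75, 0.25.
Left endpoints: 2, 2.5, 2.75, 3.5, 4.25.
v(2) = 2/3, v(2.5) = 8/13, v(2.75) = 16/27, v(3.5) = 8/15, v(4.25) = 16/33.
Sum = Σ Δt_i · v(t_i).
Sum ≈ 1.452836.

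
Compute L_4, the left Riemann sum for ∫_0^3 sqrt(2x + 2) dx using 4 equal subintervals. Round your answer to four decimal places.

Δx = (3 − 0)/4 = 0.75.
Left endpoints: 0, 0.75, 1.5, 2.25.
f(0) ≈ 1.4142, f(0.75) ≈ 1.8708, f(1.5) ≈ 2.2361, f(2.25) ≈ 2.5495.
Sum = Δx · [f(0) + f(0.75) + f(1.5) + f(2.25)].
Sum ≈ 6.0530.

6.0530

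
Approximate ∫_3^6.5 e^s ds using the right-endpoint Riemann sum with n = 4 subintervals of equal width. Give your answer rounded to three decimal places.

Δs = (6.5 − 3)/4 = 0.875.
Right endpoints: 3.875, 4.75, 5.625, 6.5.
f(3.875) ≈ 48.183, f(4.75) ≈ 115.584, f(5.625) ≈ 277.272, f(6.5) ≈ 665.142.
Sum = Δs · [f(3.875) + f(4.75) + f(5.625) + f(6.5)].
Sum ≈ 967.908.

967.908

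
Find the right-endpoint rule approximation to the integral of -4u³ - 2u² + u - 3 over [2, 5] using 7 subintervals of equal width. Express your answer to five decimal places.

Δu = (5 − 2)/7 = 3/7.
Right endpoints: 17/7, 20/7, 23/7, 26/7, 29/7, 32/7, 5.
f(17/7) = -23894/343, f(20/7) = -37649/343, f(23/7) = -55976/343, f(26/7) = -79523/343, f(29/7) = -108938/343, f(32/7) = -144869/343, f(5) = -548.
Sum = Δu · [f(17/7) + f(20/7) + f(23/7) + ...].
Sum ≈ -798.18367.

-798.18367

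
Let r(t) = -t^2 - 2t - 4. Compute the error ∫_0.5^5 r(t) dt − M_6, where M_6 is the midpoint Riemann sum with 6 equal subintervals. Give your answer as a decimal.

-0.2109375

Exact integral: ∫_0.5^5 r(t) dt = -84.375.
M_6 = -84.1640625.
Error = -84.375 − (-84.1640625) = -0.2109375.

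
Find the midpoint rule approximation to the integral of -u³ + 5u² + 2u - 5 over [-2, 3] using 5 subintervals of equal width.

Δu = (3 − (-2))/5 = 1.
Midpoints: -1.5, -0.5, 0.5, 1.5, 2.5.
f(-1.5) = 6.625, f(-0.5) = -4.625, f(0.5) = -2.875, f(1.5) = 5.875, f(2.5) = 15.625.
Sum = Δu · [f(-1.5) + f(-0.5) + f(0.5) + f(1.5) + f(2.5)].
Sum = 20.625.

20.625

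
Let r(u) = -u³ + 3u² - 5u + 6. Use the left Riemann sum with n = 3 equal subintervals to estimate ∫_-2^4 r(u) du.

84

Δu = (4 − (-2))/3 = 2.
Left endpoints: -2, 0, 2.
r(-2) = 36, r(0) = 6, r(2) = 0.
Sum = Δu · [r(-2) + r(0) + r(2)].
Sum = 84.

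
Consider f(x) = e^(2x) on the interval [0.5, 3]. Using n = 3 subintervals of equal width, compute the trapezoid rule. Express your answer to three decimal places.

Δx = (3 − 0.5)/3 = 5/6.
f(0.5) ≈ 2.718, f(4/3) ≈ 14.392, f(13/6) ≈ 76.198, f(3) ≈ 403.429.
T_3 = (Δx/2)·[f(x_0) + 2f(x_1) + 2f(x_2) + f(x_3)].
Sum ≈ 244.719.

244.719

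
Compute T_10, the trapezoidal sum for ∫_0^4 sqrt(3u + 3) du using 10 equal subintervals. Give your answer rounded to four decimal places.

11.7489

Δu = (4 − 0)/10 = 0.4.
f(0) ≈ 1.7321, f(0.4) ≈ 2.0494, f(0.8) ≈ 2.3238, f(1.2) ≈ 2.5690, f(1.6) ≈ 2.7928, f(2) ≈ 3.0000, f(2.4) ≈ 3.1937, f(2.8) ≈ 3.3764, f(3.2) ≈ 3.5496, f(3.6) ≈ 3.7148, f(4) ≈ 3.8730.
T_10 = (Δu/2)·[f(u_0) + 2f(u_1) + ... + 2f(u_{9}) + f(u_10)].
Sum ≈ 11.7489.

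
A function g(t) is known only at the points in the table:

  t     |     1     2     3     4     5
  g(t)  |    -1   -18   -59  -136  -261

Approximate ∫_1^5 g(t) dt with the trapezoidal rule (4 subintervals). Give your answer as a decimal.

Δt = 1.
T_4 = (1/2)·[(-1) + 2·(-18) + 2·(-59) + 2·(-136) + (-261)] = -344.

-344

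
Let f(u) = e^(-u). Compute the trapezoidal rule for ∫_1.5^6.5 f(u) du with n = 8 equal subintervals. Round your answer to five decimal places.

Δu = (6.5 − 1.5)/8 = 0.625.
f(1.5) ≈ 0.22313, f(2.125) ≈ 0.11943, f(2.75) ≈ 0.06393, f(3.375) ≈ 0.03422, f(4) ≈ 0.01832, f(4.625) ≈ 0.00980, f(5.25) ≈ 0.00525, f(5.875) ≈ 0.00281, f(6.5) ≈ 0.00150.
T_8 = (Δu/2)·[f(u_0) + 2f(u_1) + ... + 2f(u_{7}) + f(u_8)].
Sum ≈ 0.22879.

0.22879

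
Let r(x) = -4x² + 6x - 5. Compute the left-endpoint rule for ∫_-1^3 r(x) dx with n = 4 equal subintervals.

Δx = (3 − (-1))/4 = 1.
Left endpoints: -1, 0, 1, 2.
r(-1) = -15, r(0) = -5, r(1) = -3, r(2) = -9.
Sum = Δx · [r(-1) + r(0) + r(1) + r(2)].
Sum = -32.

-32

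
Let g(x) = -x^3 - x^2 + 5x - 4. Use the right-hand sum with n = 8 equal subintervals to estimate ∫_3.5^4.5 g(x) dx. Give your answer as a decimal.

-68.3203125

Δx = (4.5 − 3.5)/8 = 0.125.
Right endpoints: 3.625, 3.75, 3.875, 4, 4.125, 4.25, 4.375, 4.5.
g(3.625) = -23885/512, g(3.75) = -52.046875, g(3.875) = -29607/512, g(4) = -64, g(4.125) = -36137/512, g(4.25) = -77.578125, g(4.375) = -43523/512, g(4.5) = -92.875.
Sum = Δx · [g(3.625) + g(3.75) + g(3.875) + ...].
Sum = -68.3203125.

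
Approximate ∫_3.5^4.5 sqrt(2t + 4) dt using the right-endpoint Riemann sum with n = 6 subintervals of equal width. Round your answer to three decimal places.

3.487

Δt = (4.5 − 3.5)/6 = 1/6.
Right endpoints: 11/3, 23/6, 4, 25/6, 13/3, 4.5.
f(11/3) ≈ 3.367, f(23/6) ≈ 3.416, f(4) ≈ 3.464, f(25/6) ≈ 3.512, f(13/3) ≈ 3.559, f(4.5) ≈ 3.606.
Sum = Δt · [f(11/3) + f(23/6) + f(4) + ...].
Sum ≈ 3.487.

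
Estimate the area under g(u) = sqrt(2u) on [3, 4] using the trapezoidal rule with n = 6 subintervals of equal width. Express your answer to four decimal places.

2.6434

Δu = (4 − 3)/6 = 1/6.
g(3) ≈ 2.4495, g(19/6) ≈ 2.5166, g(10/3) ≈ 2.5820, g(3.5) ≈ 2.6458, g(11/3) ≈ 2.7080, g(23/6) ≈ 2.7689, g(4) ≈ 2.8284.
T_6 = (Δu/2)·[g(u_0) + 2g(u_1) + ... + 2g(u_{5}) + g(u_6)].
Sum ≈ 2.6434.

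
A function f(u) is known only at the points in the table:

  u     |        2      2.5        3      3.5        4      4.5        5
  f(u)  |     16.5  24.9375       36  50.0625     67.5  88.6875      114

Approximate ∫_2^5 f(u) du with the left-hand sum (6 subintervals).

Δu = 0.5.
Sum = 0.5·[16.5 + 24.9375 + 36 + 50.0625 + 67.5 + 88.6875] = 141.84375.

141.84375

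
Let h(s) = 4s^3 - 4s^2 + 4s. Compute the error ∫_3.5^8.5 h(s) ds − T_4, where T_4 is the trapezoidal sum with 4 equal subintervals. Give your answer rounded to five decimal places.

Exact integral: ∫_3.5^8.5 h(s) ds ≈ 4428.3333333.
T_4 = 4516.875.
Error ≈ 4428.3333333 − 4516.875 ≈ -88.54167.

-88.54167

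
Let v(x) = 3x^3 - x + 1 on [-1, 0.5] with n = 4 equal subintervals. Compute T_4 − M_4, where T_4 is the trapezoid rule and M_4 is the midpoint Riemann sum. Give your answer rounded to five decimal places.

T_4 ≈ 1.0927734.
M_4 ≈ 1.2114258.
T_4 − M_4 ≈ -0.11865.

-0.11865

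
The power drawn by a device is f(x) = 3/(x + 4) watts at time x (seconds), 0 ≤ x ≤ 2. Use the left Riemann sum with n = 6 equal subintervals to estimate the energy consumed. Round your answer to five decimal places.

1.25903

Δx = (2 − 0)/6 = 1/3.
Left endpoints: 0, 1/3, 2/3, 1, 4/3, 5/3.
f(0) = 0.75, f(1/3) = 9/13, f(2/3) = 9/14, f(1) = 0.6, f(4/3) = 0.5625, f(5/3) = 9/17.
Sum = Δx · [f(0) + f(1/3) + f(2/3) + ...].
Sum ≈ 1.25903.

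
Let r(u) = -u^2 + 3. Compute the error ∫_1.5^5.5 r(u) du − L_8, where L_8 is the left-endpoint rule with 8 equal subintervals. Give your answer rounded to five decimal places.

-6.83333

Exact integral: ∫_1.5^5.5 r(u) du ≈ -42.3333333.
L_8 = -35.5.
Error ≈ -42.3333333 − (-35.5) ≈ -6.83333.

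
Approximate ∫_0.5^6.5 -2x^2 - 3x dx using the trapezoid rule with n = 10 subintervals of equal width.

Δx = (6.5 − 0.5)/10 = 0.6.
f(0.5) = -2, f(1.1) = -5.72, f(1.7) = -10.88, f(2.3) = -17.48, f(2.9) = -25.52, f(3.5) = -35, f(4.1) = -45.92, f(4.7) = -58.28, f(5.3) = -72.08, f(5.9) = -87.32, f(6.5) = -104.
T_10 = (Δx/2)·[f(x_0) + 2f(x_1) + ... + 2f(x_{9}) + f(x_10)].
Sum = -246.72.

-246.72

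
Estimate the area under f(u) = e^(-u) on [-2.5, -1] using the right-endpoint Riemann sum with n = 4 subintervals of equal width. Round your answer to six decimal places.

Δu = (-1 − (-2.5))/4 = 0.375.
Right endpoints: -2.125, -1.75, -1.375, -1.
f(-2.125) ≈ 8.372897, f(-1.75) ≈ 5.754603, f(-1.375) ≈ 3.955077, f(-1) ≈ 2.718282.
Sum = Δu · [f(-2.125) + f(-1.75) + f(-1.375) + f(-1)].
Sum ≈ 7.800322.

7.800322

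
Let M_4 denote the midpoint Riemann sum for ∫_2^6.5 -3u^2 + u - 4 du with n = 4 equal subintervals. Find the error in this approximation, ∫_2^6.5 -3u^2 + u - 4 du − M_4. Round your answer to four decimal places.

Exact integral: ∫_2^6.5 f(u) du = -265.5.
M_4 ≈ -264.076172.
Error ≈ -265.5 − (-264.076172) ≈ -1.4238.

-1.4238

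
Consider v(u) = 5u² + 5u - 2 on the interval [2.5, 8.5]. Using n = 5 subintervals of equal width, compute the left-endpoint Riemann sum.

Δu = (8.5 − 2.5)/5 = 1.2.
Left endpoints: 2.5, 3.7, 4.9, 6.1, 7.3.
v(2.5) = 41.75, v(3.7) = 84.95, v(4.9) = 142.55, v(6.1) = 214.55, v(7.3) = 300.95.
Sum = Δu · [v(2.5) + v(3.7) + v(4.9) + v(6.1) + v(7.3)].
Sum = 941.7.

941.7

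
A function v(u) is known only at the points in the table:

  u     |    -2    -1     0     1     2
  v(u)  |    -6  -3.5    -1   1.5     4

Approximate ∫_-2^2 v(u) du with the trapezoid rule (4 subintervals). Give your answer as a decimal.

Δu = 1.
T_4 = (1/2)·[(-6) + 2·(-3.5) + 2·(-1) + 2·1.5 + 4] = -4.

-4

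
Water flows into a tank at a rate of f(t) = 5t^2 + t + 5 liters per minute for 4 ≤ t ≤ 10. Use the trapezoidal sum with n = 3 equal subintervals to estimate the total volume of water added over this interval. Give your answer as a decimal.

Δt = (10 − 4)/3 = 2.
f(4) = 89, f(6) = 191, f(8) = 333, f(10) = 515.
T_3 = (Δt/2)·[f(t_0) + 2f(t_1) + 2f(t_2) + f(t_3)].
Sum = 1652.

1652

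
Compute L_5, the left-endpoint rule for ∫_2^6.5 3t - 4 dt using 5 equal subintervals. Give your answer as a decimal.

Δt = (6.5 − 2)/5 = 0.9.
Left endpoints: 2, 2.9, 3.8, 4.7, 5.6.
f(2) = 2, f(2.9) = 4.7, f(3.8) = 7.4, f(4.7) = 10.1, f(5.6) = 12.8.
Sum = Δt · [f(2) + f(2.9) + f(3.8) + f(4.7) + f(5.6)].
Sum = 33.3.

33.3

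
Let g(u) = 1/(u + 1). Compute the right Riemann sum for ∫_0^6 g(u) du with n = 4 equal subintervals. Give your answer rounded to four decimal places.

Δu = (6 − 0)/4 = 1.5.
Right endpoints: 1.5, 3, 4.5, 6.
g(1.5) = 0.4, g(3) = 0.25, g(4.5) = 2/11, g(6) = 1/7.
Sum = Δu · [g(1.5) + g(3) + g(4.5) + g(6)].
Sum ≈ 1.4620.

1.4620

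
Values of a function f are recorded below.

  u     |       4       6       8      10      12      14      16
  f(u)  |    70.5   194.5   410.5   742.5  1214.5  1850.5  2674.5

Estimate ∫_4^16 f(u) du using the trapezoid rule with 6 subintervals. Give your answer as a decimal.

Δu = 2.
T_6 = (2/2)·[70.5 + 2·194.5 + 2·410.5 + 2·742.5 + 2·1214.5 + 2·1850.5 + 2674.5] = 11570.

11570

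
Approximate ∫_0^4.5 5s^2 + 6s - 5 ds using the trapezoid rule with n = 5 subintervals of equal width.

Δs = (4.5 − 0)/5 = 0.9.
f(0) = -5, f(0.9) = 4.45, f(1.8) = 22, f(2.7) = 47.65, f(3.6) = 81.4, f(4.5) = 123.25.
T_5 = (Δs/2)·[f(s_0) + 2f(s_1) + ... + 2f(s_{4}) + f(s_5)].
Sum = 193.1625.

193.1625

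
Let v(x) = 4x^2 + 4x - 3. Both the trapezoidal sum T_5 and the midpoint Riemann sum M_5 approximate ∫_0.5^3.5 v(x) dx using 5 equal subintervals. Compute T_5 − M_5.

T_5 = 72.72.
M_5 = 71.64.
T_5 − M_5 = 1.08.

1.08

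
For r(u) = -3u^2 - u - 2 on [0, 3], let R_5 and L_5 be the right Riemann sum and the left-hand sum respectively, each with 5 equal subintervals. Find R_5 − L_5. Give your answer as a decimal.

-18

R_5 = -47.04.
L_5 = -29.04.
R_5 − L_5 = -18.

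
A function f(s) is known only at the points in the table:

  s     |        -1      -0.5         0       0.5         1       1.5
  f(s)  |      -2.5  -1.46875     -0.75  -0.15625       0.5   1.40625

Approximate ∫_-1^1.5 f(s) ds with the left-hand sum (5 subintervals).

-2.1875

Δs = 0.5.
Sum = 0.5·[(-2.5) + (-1.46875) + (-0.75) + (-0.15625) + 0.5] = -2.1875.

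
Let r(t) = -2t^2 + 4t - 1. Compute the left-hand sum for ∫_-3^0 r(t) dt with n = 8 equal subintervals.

-44.765625

Δt = (0 − (-3))/8 = 0.375.
Left endpoints: -3, -2.625, -2.25, -1.875, -1.5, -1.125, -0.75, -0.375.
r(-3) = -31, r(-2.625) = -25.28125, r(-2.25) = -20.125, r(-1.875) = -15.53125, r(-1.5) = -11.5, r(-1.125) = -8.03125, r(-0.75) = -5.125, r(-0.375) = -2.78125.
Sum = Δt · [r(-3) + r(-2.625) + r(-2.25) + ...].
Sum = -44.765625.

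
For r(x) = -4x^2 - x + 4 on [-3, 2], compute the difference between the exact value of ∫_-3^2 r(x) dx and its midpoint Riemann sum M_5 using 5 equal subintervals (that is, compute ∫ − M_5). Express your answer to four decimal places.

-1.6667

Exact integral: ∫_-3^2 r(x) dx ≈ -24.166667.
M_5 = -22.5.
Error ≈ -24.166667 − (-22.5) ≈ -1.6667.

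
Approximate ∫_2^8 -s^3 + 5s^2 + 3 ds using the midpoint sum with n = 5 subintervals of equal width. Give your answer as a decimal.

-154.8

Δs = (8 − 2)/5 = 1.2.
Midpoints: 2.6, 3.8, 5, 6.2, 7.4.
f(2.6) = 19.224, f(3.8) = 20.328, f(5) = 3, f(6.2) = -43.128, f(7.4) = -128.424.
Sum = Δs · [f(2.6) + f(3.8) + f(5) + f(6.2) + f(7.4)].
Sum = -154.8.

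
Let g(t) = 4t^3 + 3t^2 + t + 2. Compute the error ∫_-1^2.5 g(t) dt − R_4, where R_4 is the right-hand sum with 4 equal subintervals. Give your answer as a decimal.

Exact integral: ∫_-1^2.5 g(t) dt = 64.3125.
R_4 = 107.1875.
Error = 64.3125 − 107.1875 = -42.875.

-42.875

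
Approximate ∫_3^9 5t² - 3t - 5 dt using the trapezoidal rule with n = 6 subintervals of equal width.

Δt = (9 − 3)/6 = 1.
f(3) = 31, f(4) = 63, f(5) = 105, f(6) = 157, f(7) = 219, f(8) = 291, f(9) = 373.
T_6 = (Δt/2)·[f(t_0) + 2f(t_1) + ... + 2f(t_{5}) + f(t_6)].
Sum = 1037.

1037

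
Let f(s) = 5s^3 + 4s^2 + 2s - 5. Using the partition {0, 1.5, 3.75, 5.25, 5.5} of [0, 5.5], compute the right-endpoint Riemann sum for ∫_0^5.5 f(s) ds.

Subinterval widths: 1.5, 2.25, 1.5, 0.25.
Right endpoints: 1.5, 3.75, 5.25, 5.5.
f(1.5) = 23.875, f(3.75) = 322.421875, f(5.25) = 839.265625, f(5.5) = 958.875.
Sum = Σ Δs_i · f(s_i).
Sum = 2259.87890625.

2259.87890625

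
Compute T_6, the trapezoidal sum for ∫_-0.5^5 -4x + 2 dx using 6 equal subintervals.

Δx = (5 − (-0.5))/6 = 11/12.
f(-0.5) = 4, f(5/12) = 1/3, f(4/3) = -10/3, f(2.25) = -7, f(19/6) = -32/3, f(49/12) = -43/3, f(5) = -18.
T_6 = (Δx/2)·[f(x_0) + 2f(x_1) + ... + 2f(x_{5}) + f(x_6)].
Sum = -38.5.

-38.5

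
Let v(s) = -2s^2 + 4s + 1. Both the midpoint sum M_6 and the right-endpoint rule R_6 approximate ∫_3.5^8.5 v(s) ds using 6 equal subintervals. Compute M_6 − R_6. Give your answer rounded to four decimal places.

M_6 ≈ -255.254630.
R_6 ≈ -298.657407.
M_6 − R_6 ≈ 43.4028.

43.4028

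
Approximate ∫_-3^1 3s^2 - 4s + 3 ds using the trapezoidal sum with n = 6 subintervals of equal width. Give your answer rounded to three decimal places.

Δs = (1 − (-3))/6 = 2/3.
f(-3) = 42, f(-7/3) = 86/3, f(-5/3) = 18, f(-1) = 10, f(-1/3) = 14/3, f(1/3) = 2, f(1) = 2.
T_6 = (Δs/2)·[f(s_0) + 2f(s_1) + ... + 2f(s_{5}) + f(s_6)].
Sum ≈ 56.889.

56.889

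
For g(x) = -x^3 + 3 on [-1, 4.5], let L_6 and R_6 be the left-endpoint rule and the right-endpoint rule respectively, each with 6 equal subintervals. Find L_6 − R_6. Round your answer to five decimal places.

84.44792

L_6 ≈ -47.5855035.
R_6 ≈ -132.0334201.
L_6 − R_6 ≈ 84.44792.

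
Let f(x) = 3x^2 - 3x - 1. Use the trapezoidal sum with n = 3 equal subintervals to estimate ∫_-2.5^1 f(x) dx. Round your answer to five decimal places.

Δx = (1 − (-2.5))/3 = 7/6.
f(-2.5) = 25.25, f(-4/3) = 25/3, f(-1/6) = -5/12, f(1) = -1.
T_3 = (Δx/2)·[f(x_0) + 2f(x_1) + 2f(x_2) + f(x_3)].
Sum ≈ 23.38194.

23.38194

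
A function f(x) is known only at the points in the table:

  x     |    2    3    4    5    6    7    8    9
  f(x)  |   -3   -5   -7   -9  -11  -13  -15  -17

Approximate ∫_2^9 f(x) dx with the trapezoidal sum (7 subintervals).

Δx = 1.
T_7 = (1/2)·[(-3) + 2·(-5) + 2·(-7) + 2·(-9) + 2·(-11) + 2·(-13) + 2·(-15) + (-17)] = -70.

-70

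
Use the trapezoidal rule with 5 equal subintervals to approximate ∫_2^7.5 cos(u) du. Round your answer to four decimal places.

Δu = (7.5 − 2)/5 = 1.1.
f(2) ≈ -0.4161, f(3.1) ≈ -0.9991, f(4.2) ≈ -0.4903, f(5.3) ≈ 0.5544, f(6.4) ≈ 0.9932, f(7.5) ≈ 0.3466.
T_5 = (Δu/2)·[f(u_0) + 2f(u_1) + ... + 2f(u_{4}) + f(u_5)].
Sum ≈ 0.0257.

0.0257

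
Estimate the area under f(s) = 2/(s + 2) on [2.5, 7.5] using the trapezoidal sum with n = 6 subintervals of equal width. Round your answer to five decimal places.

1.49884

Δs = (7.5 − 2.5)/6 = 5/6.
f(2.5) = 4/9, f(10/3) = 0.375, f(25/6) = 12/37, f(5) = 2/7, f(35/6) = 12/47, f(20/3) = 3/13, f(7.5) = 4/19.
T_6 = (Δs/2)·[f(s_0) + 2f(s_1) + ... + 2f(s_{5}) + f(s_6)].
Sum ≈ 1.49884.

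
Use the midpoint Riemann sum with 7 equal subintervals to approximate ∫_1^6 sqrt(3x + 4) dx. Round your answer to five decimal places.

Δx = (6 − 1)/7 = 5/7.
Midpoints: 19/14, 29/14, 39/14, 3.5, 59/14, 69/14, 79/14.
f(19/14) ≈ 2.84103, f(29/14) ≈ 3.19598, f(39/14) ≈ 3.51527, f(3.5) ≈ 3.80789, f(59/14) ≈ 4.07957, f(69/14) ≈ 4.33425, f(79/14) ≈ 4.57478.
Sum = Δx · [f(19/14) + f(29/14) + f(39/14) + ...].
Sum ≈ 18.82054.

18.82054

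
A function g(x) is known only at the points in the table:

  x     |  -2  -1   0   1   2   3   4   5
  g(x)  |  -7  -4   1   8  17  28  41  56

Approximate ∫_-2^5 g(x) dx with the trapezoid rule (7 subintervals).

115.5

Δx = 1.
T_7 = (1/2)·[(-7) + 2·(-4) + 2·1 + 2·8 + 2·17 + 2·28 + 2·41 + 56] = 115.5.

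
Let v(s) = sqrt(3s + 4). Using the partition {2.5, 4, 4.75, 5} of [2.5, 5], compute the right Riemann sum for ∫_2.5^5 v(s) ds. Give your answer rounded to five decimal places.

Subinterval widths: 1.5, 0.75, 0.25.
Right endpoints: 4, 4.75, 5.
v(4) ≈ 4.00000, v(4.75) ≈ 4.27200, v(5) ≈ 4.35890.
Sum = Σ Δs_i · v(s_i).
Sum ≈ 10.29373.

10.29373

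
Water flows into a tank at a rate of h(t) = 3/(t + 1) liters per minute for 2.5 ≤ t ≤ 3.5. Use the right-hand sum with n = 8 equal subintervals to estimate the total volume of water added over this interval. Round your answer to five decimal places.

0.74216

Δt = (3.5 − 2.5)/8 = 0.125.
Right endpoints: 2.625, 2.75, 2.875, 3, 3.125, 3.25, 3.375, 3.5.
h(2.625) = 24/29, h(2.75) = 0.8, h(2.875) = 24/31, h(3) = 0.75, h(3.125) = 8/11, h(3.25) = 12/17, h(3.375) = 24/35, h(3.5) = 2/3.
Sum = Δt · [h(2.625) + h(2.75) + h(2.875) + ...].
Sum ≈ 0.74216.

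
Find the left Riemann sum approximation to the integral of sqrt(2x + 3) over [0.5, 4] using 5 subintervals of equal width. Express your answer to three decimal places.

Δx = (4 − 0.5)/5 = 0.7.
Left endpoints: 0.5, 1.2, 1.9, 2.6, 3.3.
f(0.5) ≈ 2.000, f(1.2) ≈ 2.324, f(1.9) ≈ 2.608, f(2.6) ≈ 2.864, f(3.3) ≈ 3.098.
Sum = Δx · [f(0.5) + f(1.2) + f(1.9) + f(2.6) + f(3.3)].
Sum ≈ 9.025.

9.025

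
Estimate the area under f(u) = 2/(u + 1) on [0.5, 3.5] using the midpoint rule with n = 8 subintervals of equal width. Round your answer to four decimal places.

2.1926

Δu = (3.5 − 0.5)/8 = 0.375.
Midpoints: 0.6875, 1.0625, 1.4375, 1.8125, 2.1875, 2.5625, 2.9375, 3.3125.
f(0.6875) = 32/27, f(1.0625) = 32/33, f(1.4375) = 32/39, f(1.8125) = 32/45, f(2.1875) = 32/51, f(2.5625) = 32/57, f(2.9375) = 32/63, f(3.3125) = 32/69.
Sum = Δu · [f(0.6875) + f(1.0625) + f(1.4375) + ...].
Sum ≈ 2.1926.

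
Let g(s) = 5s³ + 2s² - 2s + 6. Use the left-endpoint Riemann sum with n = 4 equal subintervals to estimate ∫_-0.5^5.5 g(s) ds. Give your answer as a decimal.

Δs = (5.5 − (-0.5))/4 = 1.5.
Left endpoints: -0.5, 1, 2.5, 4.
g(-0.5) = 6.875, g(1) = 11, g(2.5) = 91.625, g(4) = 350.
Sum = Δs · [g(-0.5) + g(1) + g(2.5) + g(4)].
Sum = 689.25.

689.25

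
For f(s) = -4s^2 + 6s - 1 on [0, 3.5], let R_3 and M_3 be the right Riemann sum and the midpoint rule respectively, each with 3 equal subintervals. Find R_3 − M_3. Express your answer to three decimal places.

R_3 ≈ -43.42593.
M_3 ≈ -22.32870.
R_3 − M_3 ≈ -21.097.

-21.097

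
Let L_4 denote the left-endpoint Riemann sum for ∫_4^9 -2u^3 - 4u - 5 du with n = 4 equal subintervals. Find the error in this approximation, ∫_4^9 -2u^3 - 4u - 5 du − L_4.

Exact integral: ∫_4^9 f(u) du = -3307.5.
L_4 = -2514.53125.
Error = -3307.5 − (-2514.53125) = -792.96875.

-792.96875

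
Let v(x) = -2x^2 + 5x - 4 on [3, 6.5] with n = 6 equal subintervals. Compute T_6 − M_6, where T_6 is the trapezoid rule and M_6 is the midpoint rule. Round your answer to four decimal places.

T_6 ≈ -96.355324.
M_6 ≈ -95.759838.
T_6 − M_6 ≈ -0.5955.

-0.5955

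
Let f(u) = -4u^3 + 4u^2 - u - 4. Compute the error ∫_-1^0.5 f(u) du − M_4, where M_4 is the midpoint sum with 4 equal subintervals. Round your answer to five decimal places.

Exact integral: ∫_-1^0.5 f(u) du = -3.1875.
M_4 ≈ -3.3105469.
Error ≈ -3.1875 − (-3.3105469) ≈ 0.12305.

0.12305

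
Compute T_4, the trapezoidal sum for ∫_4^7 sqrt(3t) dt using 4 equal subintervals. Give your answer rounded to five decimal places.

12.14280

Δt = (7 − 4)/4 = 0.75.
f(4) ≈ 3.46410, f(4.75) ≈ 3.77492, f(5.5) ≈ 4.06202, f(6.25) ≈ 4.33013, f(7) ≈ 4.58258.
T_4 = (Δt/2)·[f(t_0) + 2f(t_1) + 2f(t_2) + 2f(t_3) + f(t_4)].
Sum ≈ 12.14280.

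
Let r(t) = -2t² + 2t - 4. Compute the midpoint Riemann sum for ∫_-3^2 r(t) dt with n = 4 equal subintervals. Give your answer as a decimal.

-47.03125

Δt = (2 − (-3))/4 = 1.25.
Midpoints: -2.375, -1.125, 0.125, 1.375.
r(-2.375) = -20.03125, r(-1.125) = -8.78125, r(0.125) = -3.78125, r(1.375) = -5.03125.
Sum = Δt · [r(-2.375) + r(-1.125) + r(0.125) + r(1.375)].
Sum = -47.03125.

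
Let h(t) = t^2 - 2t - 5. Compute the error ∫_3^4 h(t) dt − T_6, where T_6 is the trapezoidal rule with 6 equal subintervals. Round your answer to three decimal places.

Exact integral: ∫_3^4 h(t) dt ≈ 0.33333.
T_6 ≈ 0.33796.
Error ≈ 0.33333 − 0.33796 ≈ -0.005.

-0.005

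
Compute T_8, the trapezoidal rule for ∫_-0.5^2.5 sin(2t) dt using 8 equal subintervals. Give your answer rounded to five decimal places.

0.12225

Δt = (2.5 − (-0.5))/8 = 0.375.
f(-0.5) ≈ -0.84147, f(-0.125) ≈ -0.24740, f(0.25) ≈ 0.47943, f(0.625) ≈ 0.94898, f(1) ≈ 0.90930, f(1.375) ≈ 0.38166, f(1.75) ≈ -0.35078, f(2.125) ≈ -0.89499, f(2.5) ≈ -0.95892.
T_8 = (Δt/2)·[f(t_0) + 2f(t_1) + ... + 2f(t_{7}) + f(t_8)].
Sum ≈ 0.12225.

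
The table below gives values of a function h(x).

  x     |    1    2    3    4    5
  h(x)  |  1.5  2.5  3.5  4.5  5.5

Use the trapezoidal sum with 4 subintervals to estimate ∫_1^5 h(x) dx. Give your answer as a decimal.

Δx = 1.
T_4 = (1/2)·[1.5 + 2·2.5 + 2·3.5 + 2·4.5 + 5.5] = 14.

14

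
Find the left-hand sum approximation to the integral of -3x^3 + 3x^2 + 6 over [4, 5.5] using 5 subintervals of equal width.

-344.16

Δx = (5.5 − 4)/5 = 0.3.
Left endpoints: 4, 4.3, 4.6, 4.9, 5.2.
f(4) = -138, f(4.3) = -177.051, f(4.6) = -222.528, f(4.9) = -274.917, f(5.2) = -334.704.
Sum = Δx · [f(4) + f(4.3) + f(4.6) + f(4.9) + f(5.2)].
Sum = -344.16.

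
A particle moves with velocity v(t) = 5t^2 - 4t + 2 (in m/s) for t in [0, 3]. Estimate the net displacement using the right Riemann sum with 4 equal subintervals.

46.78125

Δt = (3 − 0)/4 = 0.75.
Right endpoints: 0.75, 1.5, 2.25, 3.
v(0.75) = 1.8125, v(1.5) = 7.25, v(2.25) = 18.3125, v(3) = 35.
Sum = Δt · [v(0.75) + v(1.5) + v(2.25) + v(3)].
Sum = 46.78125.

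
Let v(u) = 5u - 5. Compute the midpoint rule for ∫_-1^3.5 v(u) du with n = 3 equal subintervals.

Δu = (3.5 − (-1))/3 = 1.5.
Midpoints: -0.25, 1.25, 2.75.
v(-0.25) = -6.25, v(1.25) = 1.25, v(2.75) = 8.75.
Sum = Δu · [v(-0.25) + v(1.25) + v(2.75)].
Sum = 5.625.

5.625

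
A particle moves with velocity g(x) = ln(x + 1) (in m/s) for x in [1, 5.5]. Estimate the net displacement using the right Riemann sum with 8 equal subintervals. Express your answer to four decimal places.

Δx = (5.5 − 1)/8 = 0.5625.
Right endpoints: 1.5625, 2.125, 2.6875, 3.25, 3.8125, 4.375, 4.9375, 5.5.
g(1.5625) ≈ 0.9410, g(2.125) ≈ 1.1394, g(2.6875) ≈ 1.3049, g(3.25) ≈ 1.4469, g(3.8125) ≈ 1.5712, g(4.375) ≈ 1.6818, g(4.9375) ≈ 1.7813, g(5.5) ≈ 1.8718.
Sum = Δx · [g(1.5625) + g(2.125) + g(2.6875) + ...].
Sum ≈ 6.6028.

6.6028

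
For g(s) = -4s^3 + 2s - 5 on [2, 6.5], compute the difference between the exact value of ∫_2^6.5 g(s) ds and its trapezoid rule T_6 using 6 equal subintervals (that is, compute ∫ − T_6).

21.515625

Exact integral: ∫_2^6.5 g(s) ds = -1753.3125.
T_6 = -1774.828125.
Error = -1753.3125 − (-1774.828125) = 21.515625.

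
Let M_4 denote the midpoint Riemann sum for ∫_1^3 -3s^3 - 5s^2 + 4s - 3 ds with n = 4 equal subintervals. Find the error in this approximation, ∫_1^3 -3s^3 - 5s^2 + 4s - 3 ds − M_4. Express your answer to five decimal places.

-0.95833

Exact integral: ∫_1^3 f(s) ds ≈ -93.3333333.
M_4 = -92.375.
Error ≈ -93.3333333 − (-92.375) ≈ -0.95833.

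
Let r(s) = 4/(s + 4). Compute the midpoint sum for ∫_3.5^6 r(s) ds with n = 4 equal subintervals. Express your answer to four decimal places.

1.1502

Δs = (6 − 3.5)/4 = 0.625.
Midpoints: 3.8125, 4.4375, 5.0625, 5.6875.
r(3.8125) = 0.512, r(4.4375) = 64/135, r(5.0625) = 64/145, r(5.6875) = 64/155.
Sum = Δs · [r(3.8125) + r(4.4375) + r(5.0625) + r(5.6875)].
Sum ≈ 1.1502.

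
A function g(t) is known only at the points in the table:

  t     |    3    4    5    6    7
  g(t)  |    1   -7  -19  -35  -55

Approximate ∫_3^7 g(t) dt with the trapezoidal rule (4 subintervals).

-88

Δt = 1.
T_4 = (1/2)·[1 + 2·(-7) + 2·(-19) + 2·(-35) + (-55)] = -88.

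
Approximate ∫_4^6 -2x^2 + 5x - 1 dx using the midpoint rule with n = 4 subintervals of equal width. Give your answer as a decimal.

Δx = (6 − 4)/4 = 0.5.
Midpoints: 4.25, 4.75, 5.25, 5.75.
f(4.25) = -15.875, f(4.75) = -22.375, f(5.25) = -29.875, f(5.75) = -38.375.
Sum = Δx · [f(4.25) + f(4.75) + f(5.25) + f(5.75)].
Sum = -53.25.

-53.25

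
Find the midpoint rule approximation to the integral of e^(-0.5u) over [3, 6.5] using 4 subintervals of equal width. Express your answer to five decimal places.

0.36579

Δu = (6.5 − 3)/4 = 0.875.
Midpoints: 3.4375, 4.3125, 5.1875, 6.0625.
f(3.4375) ≈ 0.17929, f(4.3125) ≈ 0.11576, f(5.1875) ≈ 0.07474, f(6.0625) ≈ 0.04826.
Sum = Δu · [f(3.4375) + f(4.3125) + f(5.1875) + f(6.0625)].
Sum ≈ 0.36579.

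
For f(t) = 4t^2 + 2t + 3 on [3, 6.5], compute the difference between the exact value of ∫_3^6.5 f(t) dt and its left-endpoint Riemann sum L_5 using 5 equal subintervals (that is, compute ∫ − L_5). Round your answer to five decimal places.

47.85667

Exact integral: ∫_3^6.5 f(t) dt ≈ 373.9166667.
L_5 = 326.06.
Error ≈ 373.9166667 − 326.06 ≈ 47.85667.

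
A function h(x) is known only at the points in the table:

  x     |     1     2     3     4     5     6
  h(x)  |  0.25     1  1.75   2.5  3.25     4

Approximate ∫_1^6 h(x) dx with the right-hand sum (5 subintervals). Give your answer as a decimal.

Δx = 1.
Sum = 1·[1 + 1.75 + 2.5 + 3.25 + 4] = 12.5.

12.5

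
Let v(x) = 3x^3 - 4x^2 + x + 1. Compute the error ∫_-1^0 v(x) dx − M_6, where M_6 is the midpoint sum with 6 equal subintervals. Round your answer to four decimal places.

Exact integral: ∫_-1^0 v(x) dx ≈ -1.583333.
M_6 ≈ -1.563657.
Error ≈ -1.583333 − (-1.563657) ≈ -0.0197.

-0.0197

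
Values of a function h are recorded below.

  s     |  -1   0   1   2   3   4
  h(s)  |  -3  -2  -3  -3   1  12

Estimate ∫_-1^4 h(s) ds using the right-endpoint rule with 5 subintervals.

Δs = 1.
Sum = 1·[(-2) + (-3) + (-3) + 1 + 12] = 5.

5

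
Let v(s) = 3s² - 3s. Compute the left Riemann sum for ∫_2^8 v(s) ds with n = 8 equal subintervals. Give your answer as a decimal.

354.9375

Δs = (8 − 2)/8 = 0.75.
Left endpoints: 2, 2.75, 3.5, 4.25, 5, 5.75, 6.5, 7.25.
v(2) = 6, v(2.75) = 14.4375, v(3.5) = 26.25, v(4.25) = 41.4375, v(5) = 60, v(5.75) = 81.9375, v(6.5) = 107.25, v(7.25) = 135.9375.
Sum = Δs · [v(2) + v(2.75) + v(3.5) + ...].
Sum = 354.9375.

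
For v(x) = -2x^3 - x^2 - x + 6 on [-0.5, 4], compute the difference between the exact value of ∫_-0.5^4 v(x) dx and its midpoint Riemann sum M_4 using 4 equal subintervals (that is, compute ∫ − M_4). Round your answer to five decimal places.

-5.45801

Exact integral: ∫_-0.5^4 v(x) dx = -130.21875.
M_4 ≈ -124.7607422.
Error ≈ -130.21875 − (-124.7607422) ≈ -5.45801.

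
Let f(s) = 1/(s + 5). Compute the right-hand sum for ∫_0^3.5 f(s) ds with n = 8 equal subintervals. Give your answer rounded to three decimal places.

Δs = (3.5 − 0)/8 = 0.4375.
Right endpoints: 0.4375, 0.875, 1.3125, 1.75, 2.1875, 2.625, 3.0625, 3.5.
f(0.4375) = 16/87, f(0.875) = 8/47, f(1.3125) = 16/101, f(1.75) = 4/27, f(2.1875) = 16/115, f(2.625) = 8/61, f(3.0625) = 16/129, f(3.5) = 2/17.
Sum = Δs · [f(0.4375) + f(0.875) + f(1.3125) + ...].
Sum ≈ 0.513.

0.513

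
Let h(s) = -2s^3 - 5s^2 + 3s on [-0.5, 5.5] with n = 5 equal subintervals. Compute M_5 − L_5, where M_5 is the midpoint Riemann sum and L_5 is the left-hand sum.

-235.8

M_5 = -675.6.
L_5 = -439.8.
M_5 − L_5 = -235.8.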